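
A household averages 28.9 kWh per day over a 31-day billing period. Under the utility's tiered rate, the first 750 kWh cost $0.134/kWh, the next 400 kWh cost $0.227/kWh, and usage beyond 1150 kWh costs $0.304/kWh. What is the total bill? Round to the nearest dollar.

$134

Usage = 28.9 kWh/day × 31 days = 895.9 kWh
First 750 kWh × $0.134 = $100.50
Next 145.9 kWh × $0.227 = $33.12
Remaining tier: 0 kWh (not reached)
Total = $133.62 ≈ $134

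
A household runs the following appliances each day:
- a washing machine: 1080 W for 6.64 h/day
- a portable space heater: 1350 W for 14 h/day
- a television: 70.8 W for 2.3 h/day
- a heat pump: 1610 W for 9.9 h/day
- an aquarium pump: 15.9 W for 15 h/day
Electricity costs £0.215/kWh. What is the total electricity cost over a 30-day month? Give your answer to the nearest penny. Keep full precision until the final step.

washing machine: 1080 W × 6.64 h × 30 d = 215,136 Wh = 215.1 kWh
portable space heater: 1350 W × 14 h × 30 d = 567,000 Wh = 567 kWh
television: 70.8 W × 2.3 h × 30 d = 4,885 Wh = 4.885 kWh
heat pump: 1610 W × 9.9 h × 30 d = 478,170 Wh = 478.2 kWh
aquarium pump: 15.9 W × 15 h × 30 d = 7,155 Wh = 7.155 kWh
Total energy = 215.1 + 567 + 4.885 + 478.2 + 7.155 = 1,272 kWh
Cost = 1,272 kWh × £0.215 = £273.55

£273.55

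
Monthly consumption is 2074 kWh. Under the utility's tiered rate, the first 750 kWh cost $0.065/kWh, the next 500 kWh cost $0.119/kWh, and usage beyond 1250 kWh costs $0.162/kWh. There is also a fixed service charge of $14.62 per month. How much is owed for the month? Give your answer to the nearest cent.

$256.36

First 750 kWh × $0.065 = $48.75
Next 500 kWh × $0.119 = $59.50
Remaining 824 kWh × $0.162 = $133.49
Energy charge = $241.74; + service $14.62 = $256.36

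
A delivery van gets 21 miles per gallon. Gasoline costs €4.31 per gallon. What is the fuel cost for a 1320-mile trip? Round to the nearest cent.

Fuel = 1320 mi / 21 mpg = 62.86 gal
Cost = 62.86 gal × €4.31/gal = €270.91

€270.91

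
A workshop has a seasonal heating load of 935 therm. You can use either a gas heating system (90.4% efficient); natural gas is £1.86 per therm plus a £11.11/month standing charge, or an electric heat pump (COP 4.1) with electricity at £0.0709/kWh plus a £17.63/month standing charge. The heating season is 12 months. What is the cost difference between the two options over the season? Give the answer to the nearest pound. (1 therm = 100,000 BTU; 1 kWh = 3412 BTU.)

Heat load = 935 therm × 100,000 = 93,500,000 BTU
Gas: input = 93,500,000 / 0.904 = 103,429,204 BTU = 1,034 therm → 1,034 × £1.86 = £1,923.78; + 12 × £11.11 standing = £2,057.10
Heat pump: 93,500,000 BTU / 3412 = 27,400 kWh heat; / 4.1 = 6,684 kWh in → × £0.0709 = £473.88; + 12 × £17.63 standing = £685.44
Difference = |£2,057.10 − £685.44| = £1,371.67 ≈ £1372

£1372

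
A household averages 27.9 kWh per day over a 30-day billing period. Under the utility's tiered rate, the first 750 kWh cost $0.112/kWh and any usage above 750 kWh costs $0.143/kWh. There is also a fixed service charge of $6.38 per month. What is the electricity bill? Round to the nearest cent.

$102.82

Usage = 27.9 kWh/day × 30 days = 837 kWh
First 750 kWh × $0.112 = $84.00
Remaining 87 kWh × $0.143 = $12.44
Energy charge = $96.44; + service $6.38 = $102.82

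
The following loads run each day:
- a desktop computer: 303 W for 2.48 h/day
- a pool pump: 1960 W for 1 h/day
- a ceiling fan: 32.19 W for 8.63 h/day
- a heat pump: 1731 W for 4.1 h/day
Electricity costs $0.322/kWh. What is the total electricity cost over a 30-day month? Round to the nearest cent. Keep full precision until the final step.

$97.43

desktop computer: 303 W × 2.48 h × 30 d = 22,543 Wh = 22.54 kWh
pool pump: 1960 W × 1 h × 30 d = 58,800 Wh = 58.8 kWh
ceiling fan: 32.19 W × 8.63 h × 30 d = 8,334 Wh = 8.334 kWh
heat pump: 1731 W × 4.1 h × 30 d = 212,913 Wh = 212.9 kWh
Total energy = 22.54 + 58.8 + 8.334 + 212.9 = 302.6 kWh
Cost = 302.6 kWh × $0.322 = $97.43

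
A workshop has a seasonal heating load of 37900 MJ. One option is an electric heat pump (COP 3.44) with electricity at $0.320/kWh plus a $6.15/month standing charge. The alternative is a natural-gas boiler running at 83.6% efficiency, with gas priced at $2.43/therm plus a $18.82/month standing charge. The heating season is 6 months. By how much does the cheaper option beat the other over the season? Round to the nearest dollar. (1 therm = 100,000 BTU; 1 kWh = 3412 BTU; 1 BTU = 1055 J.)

$141

Heat load = 37900 MJ = 37,900,000,000 J / 1055 = 35,924,171 BTU
Gas: input = 35,924,171 / 0.836 = 42,971,496 BTU = 429.7 therm → 429.7 × $2.43 = $1,044.21; + 6 × $18.82 standing = $1,157.13
Heat pump: 35,924,171 BTU / 3412 = 10,530 kWh heat; / 3.44 = 3,061 kWh in → × $0.320 = $979.42; + 6 × $6.15 standing = $1,016.32
Difference = |$1,157.13 − $1,016.32| = $140.81 ≈ $141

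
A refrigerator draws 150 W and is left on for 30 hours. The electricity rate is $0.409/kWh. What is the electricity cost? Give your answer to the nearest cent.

Energy = 150 W × 30 h = 4,500 Wh = 4.5 kWh
Cost = 4.5 kWh × $0.409/kWh = $1.84

$1.84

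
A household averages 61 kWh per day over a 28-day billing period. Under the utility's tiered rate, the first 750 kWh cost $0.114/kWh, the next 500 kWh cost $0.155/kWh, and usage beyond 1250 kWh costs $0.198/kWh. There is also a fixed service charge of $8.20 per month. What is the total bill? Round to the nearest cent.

Usage = 61 kWh/day × 28 days = 1708 kWh
First 750 kWh × $0.114 = $85.50
Next 500 kWh × $0.155 = $77.50
Remaining 458 kWh × $0.198 = $90.68
Energy charge = $253.68; + service $8.20 = $261.88

$261.88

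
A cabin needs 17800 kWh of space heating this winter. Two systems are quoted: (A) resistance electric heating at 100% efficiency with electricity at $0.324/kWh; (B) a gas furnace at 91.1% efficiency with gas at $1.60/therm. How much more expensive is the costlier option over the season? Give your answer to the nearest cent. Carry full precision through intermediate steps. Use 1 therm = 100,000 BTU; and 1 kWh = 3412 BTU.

$4700.53

Heat load = 17800 kWh × 3412 = 60,733,600 BTU
Gas: input = 60,733,600 / 0.911 = 66,666,959 BTU = 666.7 therm → 666.7 × $1.60 = $1,066.67
Electric: 60,733,600 BTU / 3412 = 17,800 kWh → × $0.324 = $5,767.20
Difference = |$1,066.67 − $5,767.20| = $4,700.53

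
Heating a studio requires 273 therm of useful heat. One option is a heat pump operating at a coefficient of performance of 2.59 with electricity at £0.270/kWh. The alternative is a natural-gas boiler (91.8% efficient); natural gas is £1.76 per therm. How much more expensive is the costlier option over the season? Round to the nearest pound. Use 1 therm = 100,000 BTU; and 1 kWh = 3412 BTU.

£311

Heat load = 273 therm × 100,000 = 27,300,000 BTU
Gas: input = 27,300,000 / 0.918 = 29,738,562 BTU = 297.4 therm → 297.4 × £1.76 = £523.40
Heat pump: 27,300,000 BTU / 3412 = 8,001 kWh heat; / 2.59 = 3,089 kWh in → × £0.270 = £834.10
Difference = |£523.40 − £834.10| = £310.70 ≈ £311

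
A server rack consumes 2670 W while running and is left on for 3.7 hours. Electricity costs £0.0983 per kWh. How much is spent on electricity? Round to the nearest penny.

£0.97

Energy = 2670 W × 3.7 h = 9,879 Wh = 9.879 kWh
Cost = 9.879 kWh × £0.0983/kWh = £0.97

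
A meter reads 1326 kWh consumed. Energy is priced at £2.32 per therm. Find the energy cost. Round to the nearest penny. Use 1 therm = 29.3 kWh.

1326 kWh × (0.03413 therm/kWh) = 45.26 therm
Cost = 45.26 therm × £2.32/therm = £104.99

£104.99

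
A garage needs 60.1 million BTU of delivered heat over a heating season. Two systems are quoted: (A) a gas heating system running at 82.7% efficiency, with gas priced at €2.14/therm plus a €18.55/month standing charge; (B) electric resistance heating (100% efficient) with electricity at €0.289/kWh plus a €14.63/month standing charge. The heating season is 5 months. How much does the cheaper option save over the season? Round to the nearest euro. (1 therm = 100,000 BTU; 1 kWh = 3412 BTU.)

Heat load = 60.1 × 10⁶ BTU = 60,100,000 BTU
Gas: input = 60,100,000 / 0.827 = 72,672,310 BTU = 726.7 therm → 726.7 × €2.14 = €1,555.19; + 5 × €18.55 standing = €1,647.94
Electric: 60,100,000 BTU / 3412 = 17,610 kWh → × €0.289 = €5,090.53; + 5 × €14.63 standing = €5,163.68
Difference = |€1,647.94 − €5,163.68| = €3,515.75 ≈ €3516

€3516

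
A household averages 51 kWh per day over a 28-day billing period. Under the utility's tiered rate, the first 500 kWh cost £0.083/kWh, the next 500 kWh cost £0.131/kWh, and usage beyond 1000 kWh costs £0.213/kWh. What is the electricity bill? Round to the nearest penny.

£198.16

Usage = 51 kWh/day × 28 days = 1428 kWh
First 500 kWh × £0.083 = £41.50
Next 500 kWh × £0.131 = £65.50
Remaining 428 kWh × £0.213 = £91.16
Total = £198.16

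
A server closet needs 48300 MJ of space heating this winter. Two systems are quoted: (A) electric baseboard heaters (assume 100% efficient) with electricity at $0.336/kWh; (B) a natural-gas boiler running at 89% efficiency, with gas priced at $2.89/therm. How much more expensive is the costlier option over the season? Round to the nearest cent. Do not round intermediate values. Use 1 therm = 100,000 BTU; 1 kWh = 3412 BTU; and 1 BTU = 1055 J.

Heat load = 48300 MJ = 48,300,000,000 J / 1055 = 45,781,991 BTU
Gas: input = 45,781,991 / 0.89 = 51,440,439 BTU = 514.4 therm → 514.4 × $2.89 = $1,486.63
Electric: 45,781,991 BTU / 3412 = 13,420 kWh → × $0.336 = $4,508.43
Difference = |$1,486.63 − $4,508.43| = $3,021.80

$3021.80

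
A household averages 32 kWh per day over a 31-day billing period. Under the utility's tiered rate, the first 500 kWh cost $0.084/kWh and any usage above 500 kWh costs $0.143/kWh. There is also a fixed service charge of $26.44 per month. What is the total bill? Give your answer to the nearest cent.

Usage = 32 kWh/day × 31 days = 992 kWh
First 500 kWh × $0.084 = $42.00
Remaining 492 kWh × $0.143 = $70.36
Energy charge = $112.36; + service $26.44 = $138.80

$138.80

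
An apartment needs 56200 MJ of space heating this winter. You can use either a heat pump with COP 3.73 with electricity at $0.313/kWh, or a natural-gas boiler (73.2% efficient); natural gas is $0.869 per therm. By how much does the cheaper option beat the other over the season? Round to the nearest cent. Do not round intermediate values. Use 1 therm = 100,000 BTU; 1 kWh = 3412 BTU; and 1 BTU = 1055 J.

$677.72

Heat load = 56200 MJ = 56,200,000,000 J / 1055 = 53,270,142 BTU
Gas: input = 53,270,142 / 0.732 = 72,773,418 BTU = 727.7 therm → 727.7 × $0.869 = $632.40
Heat pump: 53,270,142 BTU / 3412 = 15,610 kWh heat; / 3.73 = 4,186 kWh in → × $0.313 = $1,310.12
Difference = |$632.40 − $1,310.12| = $677.72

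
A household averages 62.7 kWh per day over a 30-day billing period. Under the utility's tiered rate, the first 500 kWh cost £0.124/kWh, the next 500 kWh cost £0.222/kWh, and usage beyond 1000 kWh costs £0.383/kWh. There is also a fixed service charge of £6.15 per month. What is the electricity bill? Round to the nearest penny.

£516.57

Usage = 62.7 kWh/day × 30 days = 1881 kWh
First 500 kWh × £0.124 = £62.00
Next 500 kWh × £0.222 = £111.00
Remaining 881 kWh × £0.383 = £337.42
Energy charge = £510.42; + service £6.15 = £516.57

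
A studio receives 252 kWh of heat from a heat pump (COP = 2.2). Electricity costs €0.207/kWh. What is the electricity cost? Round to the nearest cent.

€23.71

Electrical input = 252 kWh / 2.2 = 114.5 kWh
Cost = 114.5 × €0.207/kWh = €23.71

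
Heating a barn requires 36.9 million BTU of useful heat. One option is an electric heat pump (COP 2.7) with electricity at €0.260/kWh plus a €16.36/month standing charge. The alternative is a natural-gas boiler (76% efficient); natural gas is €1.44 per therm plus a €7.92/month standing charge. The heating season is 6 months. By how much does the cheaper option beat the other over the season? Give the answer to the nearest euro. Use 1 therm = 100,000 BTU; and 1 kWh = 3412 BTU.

Heat load = 36.9 × 10⁶ BTU = 36,900,000 BTU
Gas: input = 36,900,000 / 0.76 = 48,552,632 BTU = 485.5 therm → 485.5 × €1.44 = €699.16; + 6 × €7.92 standing = €746.68
Heat pump: 36,900,000 BTU / 3412 = 10,810 kWh heat; / 2.7 = 4,005 kWh in → × €0.260 = €1,041.42; + 6 × €16.36 standing = €1,139.58
Difference = |€746.68 − €1,139.58| = €392.90 ≈ €393

€393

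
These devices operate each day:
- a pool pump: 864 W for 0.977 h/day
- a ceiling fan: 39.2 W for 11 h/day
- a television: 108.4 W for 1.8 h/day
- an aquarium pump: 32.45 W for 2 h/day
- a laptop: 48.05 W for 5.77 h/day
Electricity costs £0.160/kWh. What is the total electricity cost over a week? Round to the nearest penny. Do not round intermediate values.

pool pump: 864 W × 0.977 h × 7 d = 5,909 Wh = 5.909 kWh
ceiling fan: 39.2 W × 11 h × 7 d = 3,018 Wh = 3.018 kWh
television: 108.4 W × 1.8 h × 7 d = 1,366 Wh = 1.366 kWh
aquarium pump: 32.45 W × 2 h × 7 d = 454 Wh = 0.4543 kWh
laptop: 48.05 W × 5.77 h × 7 d = 1,941 Wh = 1.941 kWh
Total energy = 5.909 + 3.018 + 1.366 + 0.4543 + 1.941 = 12.69 kWh
Cost = 12.69 kWh × £0.160 = £2.03

£2.03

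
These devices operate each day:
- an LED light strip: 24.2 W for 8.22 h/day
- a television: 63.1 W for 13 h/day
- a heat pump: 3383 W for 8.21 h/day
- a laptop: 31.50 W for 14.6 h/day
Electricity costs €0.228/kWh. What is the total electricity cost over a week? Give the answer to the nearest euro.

€47

LED light strip: 24.2 W × 8.22 h × 7 d = 1,392 Wh = 1.392 kWh
television: 63.1 W × 13 h × 7 d = 5,742 Wh = 5.742 kWh
heat pump: 3383 W × 8.21 h × 7 d = 194,421 Wh = 194.4 kWh
laptop: 31.50 W × 14.6 h × 7 d = 3,219 Wh = 3.219 kWh
Total energy = 1.392 + 5.742 + 194.4 + 3.219 = 204.8 kWh
Cost = 204.8 kWh × €0.228 = €46.69 ≈ €47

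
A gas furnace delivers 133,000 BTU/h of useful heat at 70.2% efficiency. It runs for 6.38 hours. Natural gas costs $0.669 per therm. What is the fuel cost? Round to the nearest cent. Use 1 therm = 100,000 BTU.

$8.09

Heat delivered = 133,000 BTU/h × 6.38 h = 848,540 BTU
Gas input = 848,540 / 0.702 = 1,208,746 BTU
= 1,208,746 / 100,000 = 12.09 therm
Cost = 12.09 × $0.669/therm = $8.09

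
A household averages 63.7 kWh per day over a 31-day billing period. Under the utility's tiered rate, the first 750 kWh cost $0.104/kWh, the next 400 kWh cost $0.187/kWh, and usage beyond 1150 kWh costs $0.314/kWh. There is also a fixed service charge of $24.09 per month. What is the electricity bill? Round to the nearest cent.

Usage = 63.7 kWh/day × 31 days = 1974.7 kWh
First 750 kWh × $0.104 = $78.00
Next 400 kWh × $0.187 = $74.80
Remaining 824.7 kWh × $0.314 = $258.96
Energy charge = $411.76; + service $24.09 = $435.85

$435.85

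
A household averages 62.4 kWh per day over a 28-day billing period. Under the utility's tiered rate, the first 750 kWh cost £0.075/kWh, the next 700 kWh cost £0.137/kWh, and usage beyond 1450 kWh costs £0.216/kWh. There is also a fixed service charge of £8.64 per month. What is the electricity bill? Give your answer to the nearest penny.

Usage = 62.4 kWh/day × 28 days = 1747.2 kWh
First 750 kWh × £0.075 = £56.25
Next 700 kWh × £0.137 = £95.90
Remaining 297.2 kWh × £0.216 = £64.20
Energy charge = £216.35; + service £8.64 = £224.99

£224.99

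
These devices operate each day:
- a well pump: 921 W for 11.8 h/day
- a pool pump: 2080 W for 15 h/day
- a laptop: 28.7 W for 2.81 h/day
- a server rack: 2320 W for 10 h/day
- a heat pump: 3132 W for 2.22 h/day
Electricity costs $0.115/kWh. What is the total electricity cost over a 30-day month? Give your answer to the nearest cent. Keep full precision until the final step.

$249.44

well pump: 921 W × 11.8 h × 30 d = 326,034 Wh = 326 kWh
pool pump: 2080 W × 15 h × 30 d = 936,000 Wh = 936 kWh
laptop: 28.7 W × 2.81 h × 30 d = 2,419 Wh = 2.419 kWh
server rack: 2320 W × 10 h × 30 d = 696,000 Wh = 696 kWh
heat pump: 3132 W × 2.22 h × 30 d = 208,591 Wh = 208.6 kWh
Total energy = 326 + 936 + 2.419 + 696 + 208.6 = 2,169 kWh
Cost = 2,169 kWh × $0.115 = $249.44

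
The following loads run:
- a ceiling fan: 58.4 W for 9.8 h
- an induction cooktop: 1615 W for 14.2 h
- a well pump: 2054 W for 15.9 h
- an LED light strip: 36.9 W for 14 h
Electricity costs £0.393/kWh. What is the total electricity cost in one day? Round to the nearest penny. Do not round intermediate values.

ceiling fan: 58.4 W × 9.8 h = 572 Wh = 0.5723 kWh
induction cooktop: 1615 W × 14.2 h = 22,933 Wh = 22.93 kWh
well pump: 2054 W × 15.9 h = 32,659 Wh = 32.66 kWh
LED light strip: 36.9 W × 14 h = 517 Wh = 0.5166 kWh
Total energy = 0.5723 + 22.93 + 32.66 + 0.5166 = 56.68 kWh
Cost = 56.68 kWh × £0.393 = £22.28

£22.28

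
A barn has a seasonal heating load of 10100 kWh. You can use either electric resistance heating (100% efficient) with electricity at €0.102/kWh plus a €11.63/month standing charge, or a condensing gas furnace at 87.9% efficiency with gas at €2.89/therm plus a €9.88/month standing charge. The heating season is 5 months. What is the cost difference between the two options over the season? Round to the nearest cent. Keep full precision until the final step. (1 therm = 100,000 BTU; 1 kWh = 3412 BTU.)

€94.07

Heat load = 10100 kWh × 3412 = 34,461,200 BTU
Gas: input = 34,461,200 / 0.879 = 39,205,006 BTU = 392.1 therm → 392.1 × €2.89 = €1,133.02; + 5 × €9.88 standing = €1,182.42
Electric: 34,461,200 BTU / 3412 = 10,100 kWh → × €0.102 = €1,030.20; + 5 × €11.63 standing = €1,088.35
Difference = |€1,182.42 − €1,088.35| = €94.07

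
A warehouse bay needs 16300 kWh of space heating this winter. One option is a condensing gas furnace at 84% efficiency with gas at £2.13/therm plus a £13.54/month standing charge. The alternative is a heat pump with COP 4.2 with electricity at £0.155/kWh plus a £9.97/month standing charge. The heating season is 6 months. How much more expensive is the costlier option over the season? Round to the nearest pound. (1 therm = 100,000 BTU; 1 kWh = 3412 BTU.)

£830

Heat load = 16300 kWh × 3412 = 55,615,600 BTU
Gas: input = 55,615,600 / 0.84 = 66,209,048 BTU = 662.1 therm → 662.1 × £2.13 = £1,410.25; + 6 × £13.54 standing = £1,491.49
Heat pump: 55,615,600 BTU / 3412 = 16,300 kWh heat; / 4.2 = 3,881 kWh in → × £0.155 = £601.55; + 6 × £9.97 standing = £661.37
Difference = |£1,491.49 − £661.37| = £830.13 ≈ £830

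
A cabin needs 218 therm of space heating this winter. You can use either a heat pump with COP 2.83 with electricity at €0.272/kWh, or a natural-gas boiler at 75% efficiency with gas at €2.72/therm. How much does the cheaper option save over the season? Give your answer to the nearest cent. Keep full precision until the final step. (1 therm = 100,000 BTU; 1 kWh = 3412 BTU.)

€176.53

Heat load = 218 therm × 100,000 = 21,800,000 BTU
Gas: input = 21,800,000 / 0.75 = 29,066,667 BTU = 290.7 therm → 290.7 × €2.72 = €790.61
Heat pump: 21,800,000 BTU / 3412 = 6,389 kWh heat; / 2.83 = 2,258 kWh in → × €0.272 = €614.09
Difference = |€790.61 − €614.09| = €176.53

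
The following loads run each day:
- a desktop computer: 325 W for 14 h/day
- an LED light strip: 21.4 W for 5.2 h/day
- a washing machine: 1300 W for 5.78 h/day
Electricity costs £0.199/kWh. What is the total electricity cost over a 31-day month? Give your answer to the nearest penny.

desktop computer: 325 W × 14 h × 31 d = 141,050 Wh = 141.1 kWh
LED light strip: 21.4 W × 5.2 h × 31 d = 3,450 Wh = 3.45 kWh
washing machine: 1300 W × 5.78 h × 31 d = 232,934 Wh = 232.9 kWh
Total energy = 141.1 + 3.45 + 232.9 = 377.4 kWh
Cost = 377.4 kWh × £0.199 = £75.11

£75.11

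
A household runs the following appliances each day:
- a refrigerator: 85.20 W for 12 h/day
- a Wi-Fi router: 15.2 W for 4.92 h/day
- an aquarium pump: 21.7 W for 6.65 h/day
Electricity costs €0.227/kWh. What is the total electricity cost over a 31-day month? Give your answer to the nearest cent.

€8.74

refrigerator: 85.20 W × 12 h × 31 d = 31,694 Wh = 31.69 kWh
Wi-Fi router: 15.2 W × 4.92 h × 31 d = 2,318 Wh = 2.318 kWh
aquarium pump: 21.7 W × 6.65 h × 31 d = 4,473 Wh = 4.473 kWh
Total energy = 31.69 + 2.318 + 4.473 = 38.49 kWh
Cost = 38.49 kWh × €0.227 = €8.74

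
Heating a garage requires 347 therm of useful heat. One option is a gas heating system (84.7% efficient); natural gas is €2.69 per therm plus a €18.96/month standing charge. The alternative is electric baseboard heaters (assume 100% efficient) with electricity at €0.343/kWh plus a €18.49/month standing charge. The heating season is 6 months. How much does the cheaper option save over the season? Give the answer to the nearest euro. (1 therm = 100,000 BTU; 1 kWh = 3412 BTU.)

€2383

Heat load = 347 therm × 100,000 = 34,700,000 BTU
Gas: input = 34,700,000 / 0.847 = 40,968,123 BTU = 409.7 therm → 409.7 × €2.69 = €1,102.04; + 6 × €18.96 standing = €1,215.80
Electric: 34,700,000 BTU / 3412 = 10,170 kWh → × €0.343 = €3,488.31; + 6 × €18.49 standing = €3,599.25
Difference = |€1,215.80 − €3,599.25| = €2,383.44 ≈ €2383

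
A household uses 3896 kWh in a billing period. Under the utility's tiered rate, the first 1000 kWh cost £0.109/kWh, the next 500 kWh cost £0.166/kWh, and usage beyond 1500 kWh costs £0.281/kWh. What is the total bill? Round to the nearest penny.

£865.28

First 1000 kWh × £0.109 = £109.00
Next 500 kWh × £0.166 = £83.00
Remaining 2396 kWh × £0.281 = £673.28
Total = £865.28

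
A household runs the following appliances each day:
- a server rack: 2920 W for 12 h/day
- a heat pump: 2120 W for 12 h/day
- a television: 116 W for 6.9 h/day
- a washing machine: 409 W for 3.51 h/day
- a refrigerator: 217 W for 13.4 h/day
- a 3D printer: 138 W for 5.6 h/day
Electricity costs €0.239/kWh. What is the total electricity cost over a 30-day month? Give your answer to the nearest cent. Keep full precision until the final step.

€476.06

server rack: 2920 W × 12 h × 30 d = 1,051,200 Wh = 1,051 kWh
heat pump: 2120 W × 12 h × 30 d = 763,200 Wh = 763.2 kWh
television: 116 W × 6.9 h × 30 d = 24,012 Wh = 24.01 kWh
washing machine: 409 W × 3.51 h × 30 d = 43,068 Wh = 43.07 kWh
refrigerator: 217 W × 13.4 h × 30 d = 87,234 Wh = 87.23 kWh
3D printer: 138 W × 5.6 h × 30 d = 23,184 Wh = 23.18 kWh
Total energy = 1,051 + 763.2 + 24.01 + 43.07 + 87.23 + 23.18 = 1,992 kWh
Cost = 1,992 kWh × €0.239 = €476.06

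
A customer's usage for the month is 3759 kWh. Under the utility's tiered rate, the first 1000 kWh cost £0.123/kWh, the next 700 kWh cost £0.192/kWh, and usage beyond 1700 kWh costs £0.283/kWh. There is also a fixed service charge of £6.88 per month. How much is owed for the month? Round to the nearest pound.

First 1000 kWh × £0.123 = £123.00
Next 700 kWh × £0.192 = £134.40
Remaining 2059 kWh × £0.283 = £582.70
Energy charge = £840.10; + service £6.88 = £846.98 ≈ £847

£847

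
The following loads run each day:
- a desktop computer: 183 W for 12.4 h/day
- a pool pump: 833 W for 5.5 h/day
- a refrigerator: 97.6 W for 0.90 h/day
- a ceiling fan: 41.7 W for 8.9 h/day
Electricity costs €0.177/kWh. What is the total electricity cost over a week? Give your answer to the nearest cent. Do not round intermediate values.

desktop computer: 183 W × 12.4 h × 7 d = 15,884 Wh = 15.88 kWh
pool pump: 833 W × 5.5 h × 7 d = 32,070 Wh = 32.07 kWh
refrigerator: 97.6 W × 0.90 h × 7 d = 615 Wh = 0.6149 kWh
ceiling fan: 41.7 W × 8.9 h × 7 d = 2,598 Wh = 2.598 kWh
Total energy = 15.88 + 32.07 + 0.6149 + 2.598 = 51.17 kWh
Cost = 51.17 kWh × €0.177 = €9.06

€9.06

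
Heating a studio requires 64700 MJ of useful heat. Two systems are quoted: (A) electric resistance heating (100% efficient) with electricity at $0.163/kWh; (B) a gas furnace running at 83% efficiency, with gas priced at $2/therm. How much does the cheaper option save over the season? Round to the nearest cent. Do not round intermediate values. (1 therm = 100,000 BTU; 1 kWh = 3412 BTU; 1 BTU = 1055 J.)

$1451.99

Heat load = 64700 MJ = 64,700,000,000 J / 1055 = 61,327,014 BTU
Gas: input = 61,327,014 / 0.83 = 73,887,969 BTU = 738.9 therm → 738.9 × $2 = $1,477.76
Electric: 61,327,014 BTU / 3412 = 17,970 kWh → × $0.163 = $2,929.75
Difference = |$1,477.76 − $2,929.75| = $1,451.99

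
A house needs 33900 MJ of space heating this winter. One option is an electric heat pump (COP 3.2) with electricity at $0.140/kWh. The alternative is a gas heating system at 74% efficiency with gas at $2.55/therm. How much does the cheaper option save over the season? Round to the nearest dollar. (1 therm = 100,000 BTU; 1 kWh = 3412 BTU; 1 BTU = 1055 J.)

$695

Heat load = 33900 MJ = 33,900,000,000 J / 1055 = 32,132,701 BTU
Gas: input = 32,132,701 / 0.74 = 43,422,569 BTU = 434.2 therm → 434.2 × $2.55 = $1,107.28
Heat pump: 32,132,701 BTU / 3412 = 9,418 kWh heat; / 3.2 = 2,943 kWh in → × $0.140 = $412.02
Difference = |$1,107.28 − $412.02| = $695.26 ≈ $695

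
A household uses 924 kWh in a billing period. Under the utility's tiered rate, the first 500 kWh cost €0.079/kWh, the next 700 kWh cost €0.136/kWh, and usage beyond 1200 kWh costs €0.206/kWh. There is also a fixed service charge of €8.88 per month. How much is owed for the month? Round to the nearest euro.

First 500 kWh × €0.079 = €39.50
Next 424 kWh × €0.136 = €57.66
Remaining tier: 0 kWh (not reached)
Energy charge = €97.16; + service €8.88 = €106.04 ≈ €106

€106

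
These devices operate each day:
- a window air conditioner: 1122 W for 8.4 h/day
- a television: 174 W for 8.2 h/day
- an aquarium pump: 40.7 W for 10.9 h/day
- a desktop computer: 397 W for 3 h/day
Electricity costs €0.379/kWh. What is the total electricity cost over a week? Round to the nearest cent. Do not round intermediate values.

€33.13

window air conditioner: 1122 W × 8.4 h × 7 d = 65,974 Wh = 65.97 kWh
television: 174 W × 8.2 h × 7 d = 9,988 Wh = 9.988 kWh
aquarium pump: 40.7 W × 10.9 h × 7 d = 3,105 Wh = 3.105 kWh
desktop computer: 397 W × 3 h × 7 d = 8,337 Wh = 8.337 kWh
Total energy = 65.97 + 9.988 + 3.105 + 8.337 = 87.4 kWh
Cost = 87.4 kWh × €0.379 = €33.13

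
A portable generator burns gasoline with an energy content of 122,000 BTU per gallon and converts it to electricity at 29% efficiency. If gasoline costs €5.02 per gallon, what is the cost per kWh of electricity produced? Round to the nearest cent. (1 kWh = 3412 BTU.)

€0.48

Electrical output per gallon = 122,000 BTU × 0.29 / 3412 BTU/kWh = 10.37 kWh
Cost per kWh = €5.02 / 10.37 kWh = €0.484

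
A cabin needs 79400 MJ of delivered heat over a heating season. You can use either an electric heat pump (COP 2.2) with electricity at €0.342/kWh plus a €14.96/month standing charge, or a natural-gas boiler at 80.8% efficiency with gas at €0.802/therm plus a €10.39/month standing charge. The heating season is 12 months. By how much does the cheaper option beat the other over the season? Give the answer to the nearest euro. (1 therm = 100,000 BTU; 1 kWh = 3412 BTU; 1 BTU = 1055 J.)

€2737

Heat load = 79400 MJ = 79,400,000,000 J / 1055 = 75,260,664 BTU
Gas: input = 75,260,664 / 0.808 = 93,144,386 BTU = 931.4 therm → 931.4 × €0.802 = €747.02; + 12 × €10.39 standing = €871.70
Heat pump: 75,260,664 BTU / 3412 = 22,060 kWh heat; / 2.2 = 10,030 kWh in → × €0.342 = €3,428.96; + 12 × €14.96 standing = €3,608.48
Difference = |€871.70 − €3,608.48| = €2,736.78 ≈ €2737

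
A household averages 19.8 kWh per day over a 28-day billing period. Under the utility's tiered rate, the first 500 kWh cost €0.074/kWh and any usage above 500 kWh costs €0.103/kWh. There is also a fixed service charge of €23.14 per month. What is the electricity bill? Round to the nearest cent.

€65.74

Usage = 19.8 kWh/day × 28 days = 554.4 kWh
First 500 kWh × €0.074 = €37.00
Remaining 54.4 kWh × €0.103 = €5.60
Energy charge = €42.60; + service €23.14 = €65.74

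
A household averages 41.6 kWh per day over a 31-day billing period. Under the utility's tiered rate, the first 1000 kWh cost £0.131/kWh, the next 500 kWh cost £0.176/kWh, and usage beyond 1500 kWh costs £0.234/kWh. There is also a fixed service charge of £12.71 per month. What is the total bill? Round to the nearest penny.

£194.68

Usage = 41.6 kWh/day × 31 days = 1289.6 kWh
First 1000 kWh × £0.131 = £131.00
Next 289.6 kWh × £0.176 = £50.97
Remaining tier: 0 kWh (not reached)
Energy charge = £181.97; + service £12.71 = £194.68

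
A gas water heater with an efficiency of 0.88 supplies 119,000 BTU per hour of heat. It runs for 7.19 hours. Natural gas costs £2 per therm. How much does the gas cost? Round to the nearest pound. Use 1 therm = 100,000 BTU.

Heat delivered = 119,000 BTU/h × 7.19 h = 855,610 BTU
Gas input = 855,610 / 0.88 = 972,284 BTU
= 972,284 / 100,000 = 9.723 therm
Cost = 9.723 × £2/therm = £19.45 ≈ £19

£19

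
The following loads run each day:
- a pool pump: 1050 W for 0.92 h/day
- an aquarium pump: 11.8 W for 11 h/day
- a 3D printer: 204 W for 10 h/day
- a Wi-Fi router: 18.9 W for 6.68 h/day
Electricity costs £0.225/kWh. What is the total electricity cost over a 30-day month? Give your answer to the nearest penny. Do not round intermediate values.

£22.02

pool pump: 1050 W × 0.92 h × 30 d = 28,980 Wh = 28.98 kWh
aquarium pump: 11.8 W × 11 h × 30 d = 3,894 Wh = 3.894 kWh
3D printer: 204 W × 10 h × 30 d = 61,200 Wh = 61.2 kWh
Wi-Fi router: 18.9 W × 6.68 h × 30 d = 3,788 Wh = 3.788 kWh
Total energy = 28.98 + 3.894 + 61.2 + 3.788 = 97.86 kWh
Cost = 97.86 kWh × £0.225 = £22.02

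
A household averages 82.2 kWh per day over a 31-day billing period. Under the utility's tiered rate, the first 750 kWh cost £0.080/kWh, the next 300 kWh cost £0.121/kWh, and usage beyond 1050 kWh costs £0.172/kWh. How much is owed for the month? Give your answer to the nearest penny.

£353.99

Usage = 82.2 kWh/day × 31 days = 2548.2 kWh
First 750 kWh × £0.080 = £60.00
Next 300 kWh × £0.121 = £36.30
Remaining 1498.2 kWh × £0.172 = £257.69
Total = £353.99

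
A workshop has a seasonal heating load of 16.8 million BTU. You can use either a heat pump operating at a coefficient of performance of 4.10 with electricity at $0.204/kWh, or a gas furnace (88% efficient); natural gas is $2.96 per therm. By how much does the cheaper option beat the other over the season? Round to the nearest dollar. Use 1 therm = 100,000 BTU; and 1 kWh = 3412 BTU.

$320

Heat load = 16.8 × 10⁶ BTU = 16,800,000 BTU
Gas: input = 16,800,000 / 0.880 = 19,090,909 BTU = 190.9 therm → 190.9 × $2.96 = $565.09
Heat pump: 16,800,000 BTU / 3412 = 4,924 kWh heat; / 4.10 = 1,201 kWh in → × $0.204 = $244.99
Difference = |$565.09 − $244.99| = $320.10 ≈ $320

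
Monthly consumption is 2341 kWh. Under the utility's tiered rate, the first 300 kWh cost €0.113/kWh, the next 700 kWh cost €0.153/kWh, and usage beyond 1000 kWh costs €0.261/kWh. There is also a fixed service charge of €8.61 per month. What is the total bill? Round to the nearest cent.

€499.61

First 300 kWh × €0.113 = €33.90
Next 700 kWh × €0.153 = €107.10
Remaining 1341 kWh × €0.261 = €350.00
Energy charge = €491.00; + service €8.61 = €499.61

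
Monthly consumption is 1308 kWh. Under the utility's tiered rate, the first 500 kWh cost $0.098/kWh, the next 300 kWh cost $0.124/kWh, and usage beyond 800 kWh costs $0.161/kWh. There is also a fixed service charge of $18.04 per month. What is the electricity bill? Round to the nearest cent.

$186.03

First 500 kWh × $0.098 = $49.00
Next 300 kWh × $0.124 = $37.20
Remaining 508 kWh × $0.161 = $81.79
Energy charge = $167.99; + service $18.04 = $186.03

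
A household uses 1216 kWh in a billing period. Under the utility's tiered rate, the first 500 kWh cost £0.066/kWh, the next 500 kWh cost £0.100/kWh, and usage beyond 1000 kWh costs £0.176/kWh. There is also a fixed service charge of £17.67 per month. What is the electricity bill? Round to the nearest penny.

£138.69

First 500 kWh × £0.066 = £33.00
Next 500 kWh × £0.100 = £50.00
Remaining 216 kWh × £0.176 = £38.02
Energy charge = £121.02; + service £17.67 = £138.69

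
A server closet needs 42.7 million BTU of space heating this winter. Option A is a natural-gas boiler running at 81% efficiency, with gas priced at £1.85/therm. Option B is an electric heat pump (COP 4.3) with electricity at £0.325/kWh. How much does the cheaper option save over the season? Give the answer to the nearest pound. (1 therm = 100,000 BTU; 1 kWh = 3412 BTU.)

£29

Heat load = 42.7 × 10⁶ BTU = 42,700,000 BTU
Gas: input = 42,700,000 / 0.81 = 52,716,049 BTU = 527.2 therm → 527.2 × £1.85 = £975.25
Heat pump: 42,700,000 BTU / 3412 = 12,510 kWh heat; / 4.3 = 2,910 kWh in → × £0.325 = £945.88
Difference = |£975.25 − £945.88| = £29.37 ≈ £29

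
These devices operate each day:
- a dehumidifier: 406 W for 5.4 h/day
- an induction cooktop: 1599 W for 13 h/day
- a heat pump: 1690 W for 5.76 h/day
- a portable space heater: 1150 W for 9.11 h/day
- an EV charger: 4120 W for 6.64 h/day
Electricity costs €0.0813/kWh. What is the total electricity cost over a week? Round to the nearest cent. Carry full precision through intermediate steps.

dehumidifier: 406 W × 5.4 h × 7 d = 15,347 Wh = 15.35 kWh
induction cooktop: 1599 W × 13 h × 7 d = 145,509 Wh = 145.5 kWh
heat pump: 1690 W × 5.76 h × 7 d = 68,141 Wh = 68.14 kWh
portable space heater: 1150 W × 9.11 h × 7 d = 73,336 Wh = 73.34 kWh
EV charger: 4120 W × 6.64 h × 7 d = 191,498 Wh = 191.5 kWh
Total energy = 15.35 + 145.5 + 68.14 + 73.34 + 191.5 = 493.8 kWh
Cost = 493.8 kWh × €0.0813 = €40.15

€40.15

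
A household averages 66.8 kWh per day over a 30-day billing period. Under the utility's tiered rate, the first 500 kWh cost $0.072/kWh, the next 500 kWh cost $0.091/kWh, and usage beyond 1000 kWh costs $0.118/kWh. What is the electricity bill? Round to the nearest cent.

Usage = 66.8 kWh/day × 30 days = 2004 kWh
First 500 kWh × $0.072 = $36.00
Next 500 kWh × $0.091 = $45.50
Remaining 1004 kWh × $0.118 = $118.47
Total = $199.97

$199.97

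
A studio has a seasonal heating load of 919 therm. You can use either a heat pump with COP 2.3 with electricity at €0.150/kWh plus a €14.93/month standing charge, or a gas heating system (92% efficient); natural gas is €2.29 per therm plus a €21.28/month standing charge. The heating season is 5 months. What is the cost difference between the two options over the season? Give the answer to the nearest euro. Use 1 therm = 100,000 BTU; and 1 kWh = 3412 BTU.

Heat load = 919 therm × 100,000 = 91,900,000 BTU
Gas: input = 91,900,000 / 0.92 = 99,891,304 BTU = 998.9 therm → 998.9 × €2.29 = €2,287.51; + 5 × €21.28 standing = €2,393.91
Heat pump: 91,900,000 BTU / 3412 = 26,930 kWh heat; / 2.3 = 11,710 kWh in → × €0.150 = €1,756.59; + 5 × €14.93 standing = €1,831.24
Difference = |€2,393.91 − €1,831.24| = €562.67 ≈ €563

€563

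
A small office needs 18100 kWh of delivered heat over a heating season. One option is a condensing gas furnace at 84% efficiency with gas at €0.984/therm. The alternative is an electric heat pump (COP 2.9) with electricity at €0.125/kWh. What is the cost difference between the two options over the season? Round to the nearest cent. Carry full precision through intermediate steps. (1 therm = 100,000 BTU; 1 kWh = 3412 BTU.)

€56.73

Heat load = 18100 kWh × 3412 = 61,757,200 BTU
Gas: input = 61,757,200 / 0.84 = 73,520,476 BTU = 735.2 therm → 735.2 × €0.984 = €723.44
Heat pump: 61,757,200 BTU / 3412 = 18,100 kWh heat; / 2.9 = 6,241 kWh in → × €0.125 = €780.17
Difference = |€723.44 − €780.17| = €56.73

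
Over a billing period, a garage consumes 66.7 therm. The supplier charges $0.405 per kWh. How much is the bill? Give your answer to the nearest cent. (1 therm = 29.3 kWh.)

66.7 therm × (29.3 kWh/therm) = 1,954 kWh
Cost = 1,954 kWh × $0.405/kWh = $791.50

$791.50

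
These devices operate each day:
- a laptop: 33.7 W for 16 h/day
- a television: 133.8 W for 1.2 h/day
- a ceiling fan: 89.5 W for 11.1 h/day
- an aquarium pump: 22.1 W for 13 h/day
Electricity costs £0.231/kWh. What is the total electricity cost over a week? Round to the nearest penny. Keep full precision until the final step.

£3.20

laptop: 33.7 W × 16 h × 7 d = 3,774 Wh = 3.774 kWh
television: 133.8 W × 1.2 h × 7 d = 1,124 Wh = 1.124 kWh
ceiling fan: 89.5 W × 11.1 h × 7 d = 6,954 Wh = 6.954 kWh
aquarium pump: 22.1 W × 13 h × 7 d = 2,011 Wh = 2.011 kWh
Total energy = 3.774 + 1.124 + 6.954 + 2.011 = 13.86 kWh
Cost = 13.86 kWh × £0.231 = £3.20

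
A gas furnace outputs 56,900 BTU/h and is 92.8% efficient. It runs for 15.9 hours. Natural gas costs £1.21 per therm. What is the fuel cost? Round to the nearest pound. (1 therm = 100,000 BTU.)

£12

Heat delivered = 56,900 BTU/h × 15.9 h = 904,710 BTU
Gas input = 904,710 / 0.928 = 974,903 BTU
= 974,903 / 100,000 = 9.749 therm
Cost = 9.749 × £1.21/therm = £11.80 ≈ £12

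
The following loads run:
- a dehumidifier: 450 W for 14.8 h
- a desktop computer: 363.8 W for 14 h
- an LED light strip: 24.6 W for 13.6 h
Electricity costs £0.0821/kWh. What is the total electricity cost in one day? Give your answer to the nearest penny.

£0.99

dehumidifier: 450 W × 14.8 h = 6,660 Wh = 6.66 kWh
desktop computer: 363.8 W × 14 h = 5,093 Wh = 5.093 kWh
LED light strip: 24.6 W × 13.6 h = 335 Wh = 0.3346 kWh
Total energy = 6.66 + 5.093 + 0.3346 = 12.09 kWh
Cost = 12.09 kWh × £0.0821 = £0.99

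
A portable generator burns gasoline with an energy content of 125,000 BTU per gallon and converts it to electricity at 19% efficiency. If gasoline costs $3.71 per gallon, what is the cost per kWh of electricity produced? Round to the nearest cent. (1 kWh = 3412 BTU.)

Electrical output per gallon = 125,000 BTU × 0.19 / 3412 BTU/kWh = 6.961 kWh
Cost per kWh = $3.71 / 6.961 kWh = $0.533

$0.53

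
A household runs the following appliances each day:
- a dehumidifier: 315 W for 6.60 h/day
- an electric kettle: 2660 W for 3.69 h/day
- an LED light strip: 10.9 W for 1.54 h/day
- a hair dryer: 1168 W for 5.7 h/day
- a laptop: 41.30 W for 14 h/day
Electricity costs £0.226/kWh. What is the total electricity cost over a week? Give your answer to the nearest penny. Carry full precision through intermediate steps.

dehumidifier: 315 W × 6.60 h × 7 d = 14,553 Wh = 14.55 kWh
electric kettle: 2660 W × 3.69 h × 7 d = 68,708 Wh = 68.71 kWh
LED light strip: 10.9 W × 1.54 h × 7 d = 118 Wh = 0.1175 kWh
hair dryer: 1168 W × 5.7 h × 7 d = 46,603 Wh = 46.6 kWh
laptop: 41.30 W × 14 h × 7 d = 4,047 Wh = 4.047 kWh
Total energy = 14.55 + 68.71 + 0.1175 + 46.6 + 4.047 = 134 kWh
Cost = 134 kWh × £0.226 = £30.29

£30.29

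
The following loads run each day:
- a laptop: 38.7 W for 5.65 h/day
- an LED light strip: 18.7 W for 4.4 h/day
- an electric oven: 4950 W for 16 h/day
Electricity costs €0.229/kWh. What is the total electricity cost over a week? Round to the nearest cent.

€127.44

laptop: 38.7 W × 5.65 h × 7 d = 1,531 Wh = 1.531 kWh
LED light strip: 18.7 W × 4.4 h × 7 d = 576 Wh = 0.576 kWh
electric oven: 4950 W × 16 h × 7 d = 554,400 Wh = 554.4 kWh
Total energy = 1.531 + 0.576 + 554.4 = 556.5 kWh
Cost = 556.5 kWh × €0.229 = €127.44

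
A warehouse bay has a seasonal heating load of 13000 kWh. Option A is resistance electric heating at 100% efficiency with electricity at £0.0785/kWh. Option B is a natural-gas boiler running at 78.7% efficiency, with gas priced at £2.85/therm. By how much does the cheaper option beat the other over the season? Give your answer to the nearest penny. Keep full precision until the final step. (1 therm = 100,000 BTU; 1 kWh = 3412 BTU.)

£585.78

Heat load = 13000 kWh × 3412 = 44,356,000 BTU
Gas: input = 44,356,000 / 0.787 = 56,360,864 BTU = 563.6 therm → 563.6 × £2.85 = £1,606.28
Electric: 44,356,000 BTU / 3412 = 13,000 kWh → × £0.0785 = £1,020.50
Difference = |£1,606.28 − £1,020.50| = £585.78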